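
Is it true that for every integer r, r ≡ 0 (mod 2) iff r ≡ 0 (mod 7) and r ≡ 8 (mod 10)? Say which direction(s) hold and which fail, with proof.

Not equivalent: only (⇐) holds.

[⇒] This fails: r = 0 gives 0 ≡ 0 (mod 2) but 0 ≡ 0 (mod 10), so the conjunction on the right does not hold.

[⇐] Conversely, if r ≡ 0 (mod 7) and r ≡ 8 (mod 10), then by the Chinese remainder theorem r ≡ 28 (mod 70). Since 28 ≡ 0 (mod 2) and 2 ∣ 70, we get r ≡ 0 (mod 2).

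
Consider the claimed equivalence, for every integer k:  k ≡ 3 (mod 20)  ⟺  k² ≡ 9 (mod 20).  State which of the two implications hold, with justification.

Not equivalent: only (⇒) holds.

[⇒] Suppose k ≡ 3 (mod 20). Write k = 20j + 3. Then (20j + 3)² = 400j² + 120j + 9 = 20(20j² + 6j) + 9, so k² ≡ 9 (mod 20).

[⇐] This fails: take k = 7. Then 7² = 49 ≡ 9 (mod 20), yet 7 ≡ 7 (mod 20), not 3.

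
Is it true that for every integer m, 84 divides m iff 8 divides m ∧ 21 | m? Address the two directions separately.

Only the reverse direction holds.

[⇒] This fails: take m = 84. Certainly 84 ∣ 84, but 8 ∤ 84.

[⇐] Suppose 8 ∣ m and 21 ∣ m. Any common multiple of 8 and 21 is a multiple of their lcm; here gcd(8, 21) = 1, so lcm(8, 21) = 8·21 = 168, so 168 ∣ m. Since 84 ∣ 168, it follows that 84 ∣ m.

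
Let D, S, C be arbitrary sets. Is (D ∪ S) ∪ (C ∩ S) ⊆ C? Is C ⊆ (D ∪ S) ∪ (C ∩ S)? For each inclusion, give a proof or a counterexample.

(⟹) This inclusion fails. Take D = {1}, S = ∅, C = ∅; then 1 ∈ (D ∪ S) ∪ (C ∩ S) but 1 ∉ C.

(⟸) This inclusion fails. Take D = ∅, S = ∅, C = {1}; then 1 ∈ C but 1 ∉ (D ∪ S) ∪ (C ∩ S).

Both inclusions fail.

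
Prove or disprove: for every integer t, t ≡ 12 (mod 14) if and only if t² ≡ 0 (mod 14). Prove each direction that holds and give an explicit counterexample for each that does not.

(⇒) This fails: take t = 12. Then 12 ≡ 12 (mod 14), but 12² = 144 ≡ 4 (mod 14), not 0.

(⇐) This fails: take t = 0. Then 0² = 0 ≡ 0 (mod 14), yet 0 ≡ 0 (mod 14), not 12.

Neither implication holds.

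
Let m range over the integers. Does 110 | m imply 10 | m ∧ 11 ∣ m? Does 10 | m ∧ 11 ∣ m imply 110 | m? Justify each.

Both implications hold.

(⇐) Suppose 10 ∣ m and 11 ∣ m. Any common multiple of 10 and 11 is a multiple of their lcm; here gcd(10, 11) = 1, so lcm(10, 11) = 10·11 = 110, so 110 ∣ m.

(⇒) If 110 ∣ m, write m = 110q. Since 110 = 11·10, m = 10·(11q), so 10 ∣ m; and since 110 = 10·11, m = 11·(10q), so 11 ∣ m.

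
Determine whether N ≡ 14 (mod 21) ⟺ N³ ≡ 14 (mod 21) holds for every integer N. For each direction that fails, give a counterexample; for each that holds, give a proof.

(→) Suppose N ≡ 14 (mod 21). Write N = 21j + 14. Then (21j + 14)³ = 9261j³ + 18522j² + 12348j + 2744 = 21(441j³ + 882j² + 588j + 130) + 14, so N³ ≡ 14 (mod 21).

(←) Conversely, suppose N³ ≡ 14 (mod 21). The only residue r in {0, …, 20} with r³ ≡ 14 (mod 21) is r = 14, so N ≡ 14 (mod 21).

Both directions hold; the statement is true.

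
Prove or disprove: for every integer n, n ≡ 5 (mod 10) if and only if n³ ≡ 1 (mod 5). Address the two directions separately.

Neither implication holds.

(⇒) This fails: take n = 5. Then 5 ≡ 5 (mod 10), but 5³ = 125 ≡ 0 (mod 5), not 1.

(⇐) This fails: take n = 1. Then 1³ = 1 ≡ 1 (mod 5), yet 1 ≡ 1 (mod 10), not 5.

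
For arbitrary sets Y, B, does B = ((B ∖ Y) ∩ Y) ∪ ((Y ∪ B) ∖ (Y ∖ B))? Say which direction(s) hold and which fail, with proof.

Forward inclusion. Let x ∈ B. Then either x ∈ B and x ∉ Y; or x ∈ Y ∩ B. In each case x ∈ ((B ∖ Y) ∩ Y) ∪ ((Y ∪ B) ∖ (Y ∖ B)), so B ⊆ ((B ∖ Y) ∩ Y) ∪ ((Y ∪ B) ∖ (Y ∖ B)).

Reverse inclusion. Let x ∈ ((B ∖ Y) ∩ Y) ∪ ((Y ∪ B) ∖ (Y ∖ B)). Then either x ∈ B and x ∉ Y; or x ∈ Y ∩ B. In each case x ∈ B, so ((B ∖ Y) ∩ Y) ∪ ((Y ∪ B) ∖ (Y ∖ B)) ⊆ B.

Both inclusions hold; the sets are equal.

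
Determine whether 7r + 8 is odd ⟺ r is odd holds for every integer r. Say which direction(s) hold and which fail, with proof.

(→) Suppose 7r + 8 is odd. Since 7 is odd, 7r and r have the same parity, so 7r + 8 ≡ r + 8 (mod 2). As 8 is even, 7r + 8 is odd exactly when r is odd. Thus r is odd.

(←) Conversely, suppose r is odd; write r = 2j + 1. Then 7r + 8 = 7·(2j + 1) + 8 = 2·7j + 15, which is odd.

The biconditional holds.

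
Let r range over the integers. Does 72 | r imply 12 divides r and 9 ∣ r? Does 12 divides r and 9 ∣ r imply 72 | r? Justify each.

[⇒] If 72 ∣ r, write r = 72q. Since 72 = 6·12, r = 12·(6q), so 12 ∣ r; and since 72 = 8·9, r = 9·(8q), so 9 ∣ r.

[⇐] This fails: take r = 36. Both 12 ∣ 36 and 9 ∣ 36, yet 36 is not a multiple of 72 (since 36 = 0·72 + 36), so 72 ∤ 36.

Only the forward implication holds.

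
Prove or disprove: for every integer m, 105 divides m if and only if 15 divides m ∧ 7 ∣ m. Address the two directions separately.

Forward direction. If 105 ∣ m, write m = 105q. Since 105 = 7·15, m = 15·(7q), so 15 ∣ m; and since 105 = 15·7, m = 7·(15q), so 7 ∣ m.

Converse. Suppose 15 ∣ m and 7 ∣ m. Any common multiple of 15 and 7 is a multiple of their lcm; here gcd(15, 7) = 1, so lcm(15, 7) = 15·7 = 105, so 105 ∣ m.

Equivalent; both directions hold.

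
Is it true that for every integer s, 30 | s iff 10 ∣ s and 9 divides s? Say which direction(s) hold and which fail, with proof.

Not equivalent: only (⇐) holds.

[⇒] This fails: take s = 30. Certainly 30 ∣ 30, but 9 ∤ 30.

[⇐] Suppose 10 ∣ s and 9 ∣ s. Any common multiple of 10 and 9 is a multiple of their lcm; here gcd(10, 9) = 1, so lcm(10, 9) = 10·9 = 90, so 90 ∣ s. Since 30 ∣ 90, it follows that 30 ∣ s.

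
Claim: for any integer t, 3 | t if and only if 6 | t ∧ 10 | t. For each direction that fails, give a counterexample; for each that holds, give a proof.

The forward direction fails; the converse holds.

Converse. Suppose 6 ∣ t and 10 ∣ t. Any common multiple of 6 and 10 is a multiple of their lcm; here lcm(6, 10) = 6·10/gcd(6, 10) = 60/2 = 30, so 30 ∣ t. Since 3 ∣ 30, it follows that 3 ∣ t.

Forward direction. This fails: take t = 3. Certainly 3 ∣ 3, but 6 ∤ 3.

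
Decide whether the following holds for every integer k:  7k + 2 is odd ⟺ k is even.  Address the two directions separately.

Neither implication holds.

[⇒] This fails: k = 3 gives 7k + 2 = 23, which is odd, but 3 is odd, not even.

[⇐] This also fails: k = 6 is even, but 7k + 2 = 44 is even, not odd.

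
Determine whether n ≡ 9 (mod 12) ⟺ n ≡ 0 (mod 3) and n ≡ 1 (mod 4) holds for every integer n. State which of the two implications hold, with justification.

Both directions hold.

[⇒] Suppose n ≡ 9 (mod 12); write n = 12j + 9. Since 3 ∣ 12, reducing mod 3 gives n ≡ 9 ≡ 0 (mod 3); since 4 ∣ 12, reducing mod 4 gives n ≡ 9 ≡ 1 (mod 4).

[⇐] Conversely, if n ≡ 0 (mod 3) and n ≡ 1 (mod 4), then by the Chinese remainder theorem n ≡ 9 (mod 12). This is exactly n ≡ 9 (mod 12).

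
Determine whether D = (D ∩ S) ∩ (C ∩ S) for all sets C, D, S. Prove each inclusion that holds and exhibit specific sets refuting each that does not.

Forward inclusion. This inclusion fails. Take C = ∅, D = {1}, S = ∅; then 1 ∈ D but 1 ∉ (D ∩ S) ∩ (C ∩ S).

Reverse inclusion. Let x ∈ (D ∩ S) ∩ (C ∩ S). Then x ∈ C ∩ D ∩ S, from which x ∈ D.

The sets are not equal: only the reverse inclusion holds.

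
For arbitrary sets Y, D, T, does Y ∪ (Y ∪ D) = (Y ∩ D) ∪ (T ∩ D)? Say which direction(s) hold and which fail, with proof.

(⊆) fails; (⊇) holds.

(⊇) Let x ∈ (Y ∩ D) ∪ (T ∩ D). Then either x ∈ Y ∩ D and x ∉ T; or x ∈ D ∩ T and x ∉ Y; or x ∈ Y ∩ D ∩ T. In each case x ∈ Y ∪ (Y ∪ D), so (Y ∩ D) ∪ (T ∩ D) ⊆ Y ∪ (Y ∪ D).

(⊆) This inclusion fails. Take Y = {1}, D = ∅, T = ∅; then 1 ∈ Y ∪ (Y ∪ D) but 1 ∉ (Y ∩ D) ∪ (T ∩ D).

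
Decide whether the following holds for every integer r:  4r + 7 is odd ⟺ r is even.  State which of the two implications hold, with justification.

[⇐] Suppose r is even. Since 4 is even, 4r is even for every r, so 4r + 7 has the same parity as 7, which is odd. Hence 4r + 7 is odd.

[⇒] This fails: take r = 3. Then 4r + 7 = 19, which is odd, yet r = 3 is odd, not even.

Not equivalent: only (⇐) holds.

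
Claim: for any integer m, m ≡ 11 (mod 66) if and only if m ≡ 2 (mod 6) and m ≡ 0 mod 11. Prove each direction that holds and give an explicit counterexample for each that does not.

Neither implication holds.

(⟹) This fails: m = 11 gives 11 ≡ 11 (mod 66) but 11 ≡ 5 (mod 6), so the conjunction on the right does not hold.

(⟸) This fails: m = 44 satisfies both congruences on the right (44 ≡ 2 mod 6 and 44 ≡ 0 mod 11) yet 44 ≡ 44 (mod 66), not 11.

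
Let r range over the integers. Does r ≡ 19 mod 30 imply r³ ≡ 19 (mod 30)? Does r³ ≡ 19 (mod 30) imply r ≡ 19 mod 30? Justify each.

Converse. Suppose r³ ≡ 19 (mod 30). The only residue r in {0, …, 29} with r³ ≡ 19 (mod 30) is r = 19, so r ≡ 19 (mod 30).

Forward direction. Suppose r ≡ 19 mod 30. Write r = 30j + 19. Then (30j + 19)³ = 27000j³ + 51300j² + 32490j + 6859 = 30(900j³ + 1710j² + 1083j + 228) + 19, so r³ ≡ 19 (mod 30).

Both implications hold.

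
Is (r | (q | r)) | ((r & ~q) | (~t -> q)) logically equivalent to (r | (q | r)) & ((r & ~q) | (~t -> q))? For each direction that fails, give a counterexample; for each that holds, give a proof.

(⇒) fails; (⇐) holds.

(⟹) This fails. Under q = F, t = T, r = F, the left side is true but the right side is false.

(⟸) Assume the antecedent. If q is true, the consequent reduces to true regardless of the other variables. If q is false, the antecedent forces (q = F, t = F, r = T) or (q = F, t = T, r = T), and the consequent holds there. Either way the consequent holds.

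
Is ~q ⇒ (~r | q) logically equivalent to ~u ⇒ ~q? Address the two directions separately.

Both directions fail.

(⟹) This fails. Under u = F, q = T, r = F, the left side is true but the right side is false.

(⟸) This fails. Under u = F, q = F, r = T, the left side is false but the right side is true.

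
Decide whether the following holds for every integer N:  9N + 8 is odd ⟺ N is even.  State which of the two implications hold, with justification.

Forward direction. This fails: N = 7 gives 9N + 8 = 71, which is odd, but 7 is odd, not even.

Converse. This also fails: N = 6 is even, but 9N + 8 = 62 is even, not odd.

Neither implication holds.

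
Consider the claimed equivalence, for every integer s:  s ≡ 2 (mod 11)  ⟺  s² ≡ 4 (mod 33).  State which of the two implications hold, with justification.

(⇒) This fails: take s = 24. Then 24 ≡ 2 (mod 11), but 24² = 576 ≡ 15 (mod 33), not 4.

(⇐) This fails: take s = 20. Then 20² = 400 ≡ 4 (mod 33), yet 20 ≡ 9 (mod 11), not 2.

Neither implication holds.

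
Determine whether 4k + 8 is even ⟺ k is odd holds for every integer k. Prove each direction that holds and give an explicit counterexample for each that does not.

Only the reverse direction holds.

(⟸) Suppose k is odd. Since 4 is even, 4k is even for every k, so 4k + 8 has the same parity as 8, which is even. Hence 4k + 8 is even.

(⟹) This fails: take k = 0. Then 4k + 8 = 8, which is even, yet k = 0 is even, not odd.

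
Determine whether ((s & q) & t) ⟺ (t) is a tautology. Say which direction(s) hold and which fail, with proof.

[⇒] Assume the antecedent. If s is true, the antecedent forces (s = T, q = T, t = T), and t holds there. If s is false, the antecedent cannot hold. Either way t holds.

[⇐] This fails. Under s = F, q = F, t = T, the left side is false but the right side is true.

Not equivalent: only (⇒) holds.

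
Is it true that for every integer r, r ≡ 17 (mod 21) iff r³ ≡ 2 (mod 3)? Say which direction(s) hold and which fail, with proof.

[⇒] Suppose r ≡ 17 (mod 21). Then r³ ≡ 17³ = 4913 (mod 21), and since 3 ∣ 21, also r³ ≡ 2 (mod 3).

[⇐] This fails: take r = 2. Then 2³ = 8 ≡ 2 (mod 3), yet 2 ≡ 2 (mod 21), not 17.

Only the forward implication holds.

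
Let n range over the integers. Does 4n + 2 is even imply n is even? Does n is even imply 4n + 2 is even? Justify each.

The forward direction fails; the converse holds.

[⇒] This fails: take n = 1. Then 4n + 2 = 6, which is even, yet n = 1 is odd, not even.

[⇐] Suppose n is even. Since 4 is even, 4n is even for every n, so 4n + 2 has the same parity as 2, which is even. Hence 4n + 2 is even.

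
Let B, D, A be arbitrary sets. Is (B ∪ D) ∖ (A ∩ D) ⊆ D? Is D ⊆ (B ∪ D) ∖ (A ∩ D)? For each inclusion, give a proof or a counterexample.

(⊆) This inclusion fails. Take B = {1}, D = ∅, A = ∅; then 1 ∈ (B ∪ D) ∖ (A ∩ D) but 1 ∉ D.

(⊇) This inclusion fails. Take B = ∅, D = {1}, A = {1}; then 1 ∈ D but 1 ∉ (B ∪ D) ∖ (A ∩ D).

Neither inclusion holds.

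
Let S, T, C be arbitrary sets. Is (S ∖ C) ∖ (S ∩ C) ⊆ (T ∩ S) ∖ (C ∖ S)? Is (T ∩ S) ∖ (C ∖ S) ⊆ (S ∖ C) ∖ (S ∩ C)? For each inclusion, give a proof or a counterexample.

Forward inclusion. This inclusion fails. Take S = {1}, T = ∅, C = ∅; then 1 ∈ (S ∖ C) ∖ (S ∩ C) but 1 ∉ (T ∩ S) ∖ (C ∖ S).

Reverse inclusion. This inclusion fails. Take S = {1}, T = {1}, C = {1}; then 1 ∈ (T ∩ S) ∖ (C ∖ S) but 1 ∉ (S ∖ C) ∖ (S ∩ C).

Neither inclusion holds.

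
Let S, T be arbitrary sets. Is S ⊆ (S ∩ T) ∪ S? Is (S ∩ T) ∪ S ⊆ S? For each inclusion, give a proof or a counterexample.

Both inclusions hold.

(⊇) Let x ∈ (S ∩ T) ∪ S. Then either x ∈ S and x ∉ T; or x ∈ S ∩ T. In each case x ∈ S, so (S ∩ T) ∪ S ⊆ S.

(⊆) Let x ∈ S. Then either x ∈ S and x ∉ T; or x ∈ S ∩ T. In each case x ∈ (S ∩ T) ∪ S, so S ⊆ (S ∩ T) ∪ S.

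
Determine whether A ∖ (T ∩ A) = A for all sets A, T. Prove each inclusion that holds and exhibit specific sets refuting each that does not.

Only the forward inclusion holds.

(⊆) Let x ∈ A ∖ (T ∩ A). Then x ∈ A and x ∉ T, from which x ∈ A.

(⊇) This inclusion fails. Take A = {1}, T = {1}; then 1 ∈ A but 1 ∉ A ∖ (T ∩ A).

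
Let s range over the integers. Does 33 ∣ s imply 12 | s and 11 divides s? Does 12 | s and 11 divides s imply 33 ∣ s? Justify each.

[⇒] This fails: take s = 33. Certainly 33 ∣ 33, but 12 ∤ 33.

[⇐] Suppose 12 ∣ s and 11 ∣ s. Any common multiple of 12 and 11 is a multiple of their lcm; here gcd(12, 11) = 1, so lcm(12, 11) = 12·11 = 132, so 132 ∣ s. Since 33 ∣ 132, it follows that 33 ∣ s.

Only the reverse direction holds.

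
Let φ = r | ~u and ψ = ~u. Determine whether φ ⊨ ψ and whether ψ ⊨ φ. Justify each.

[⇒] This fails. Under u = T, r = T, the left side is true but the right side is false.

[⇐] Assume the antecedent. If u is true, the antecedent cannot hold. If u is false, r | ~u reduces to true regardless of the other variables. Either way r | ~u holds.

Only the reverse direction holds.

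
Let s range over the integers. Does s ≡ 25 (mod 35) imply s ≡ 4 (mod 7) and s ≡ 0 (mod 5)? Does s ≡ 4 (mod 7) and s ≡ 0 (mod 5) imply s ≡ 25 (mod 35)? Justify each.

Both directions hold.

(⇒) Suppose s ≡ 25 (mod 35); write s = 35j + 25. Since 7 ∣ 35, reducing mod 7 gives s ≡ 25 ≡ 4 (mod 7); since 5 ∣ 35, reducing mod 5 gives s ≡ 25 ≡ 0 (mod 5).

(⇐) Conversely, if s ≡ 4 (mod 7) and s ≡ 0 (mod 5), then by the Chinese remainder theorem s ≡ 25 (mod 35). This is exactly s ≡ 25 (mod 35).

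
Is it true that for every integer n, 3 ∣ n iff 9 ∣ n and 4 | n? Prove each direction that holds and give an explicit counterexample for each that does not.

Forward direction. This fails: take n = 3. Certainly 3 ∣ 3, but 9 ∤ 3.

Converse. Suppose 9 ∣ n and 4 ∣ n. Any common multiple of 9 and 4 is a multiple of their lcm; here gcd(9, 4) = 1, so lcm(9, 4) = 9·4 = 36, so 36 ∣ n. Since 3 ∣ 36, it follows that 3 ∣ n.

(⇒) fails; (⇐) holds.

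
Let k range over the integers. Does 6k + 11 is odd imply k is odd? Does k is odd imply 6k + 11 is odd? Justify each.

The forward direction fails; the converse holds.

(→) This fails: take k = 2. Then 6k + 11 = 23, which is odd, yet k = 2 is even, not odd.

(←) Suppose k is odd. Since 6 is even, 6k is even for every k, so 6k + 11 has the same parity as 11, which is odd. Hence 6k + 11 is odd.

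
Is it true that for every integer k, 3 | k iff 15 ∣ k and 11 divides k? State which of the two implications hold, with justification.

(⇒) fails; (⇐) holds.

(⇒) This fails: take k = 3. Certainly 3 ∣ 3, but 15 ∤ 3.

(⇐) Suppose 15 ∣ k and 11 ∣ k. Any common multiple of 15 and 11 is a multiple of their lcm; here gcd(15, 11) = 1, so lcm(15, 11) = 15·11 = 165, so 165 ∣ k. Since 3 ∣ 165, it follows that 3 ∣ k.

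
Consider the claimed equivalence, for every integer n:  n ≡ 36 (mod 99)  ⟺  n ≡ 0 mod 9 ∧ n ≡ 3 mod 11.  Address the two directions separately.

The biconditional holds.

(⇒) Suppose n ≡ 36 (mod 99); write n = 99j + 36. Since 9 ∣ 99, reducing mod 9 gives n ≡ 36 ≡ 0 (mod 9); since 11 ∣ 99, reducing mod 11 gives n ≡ 36 ≡ 3 (mod 11).

(⇐) Conversely, if n ≡ 0 (mod 9) and n ≡ 3 (mod 11), then by the Chinese remainder theorem n ≡ 36 (mod 99). This is exactly n ≡ 36 (mod 99).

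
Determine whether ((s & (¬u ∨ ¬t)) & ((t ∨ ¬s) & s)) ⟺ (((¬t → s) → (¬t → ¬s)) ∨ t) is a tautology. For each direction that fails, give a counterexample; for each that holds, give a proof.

[⇒] Assume the antecedent. If t is true, ((¬t → s) → (¬t → ¬s)) ∨ t reduces to true regardless of the other variables. If t is false, the antecedent cannot hold. Either way ((¬t → s) → (¬t → ¬s)) ∨ t holds.

[⇐] This fails. Under t = F, s = F, u = F, the left side is false but the right side is true.

Only the forward direction holds.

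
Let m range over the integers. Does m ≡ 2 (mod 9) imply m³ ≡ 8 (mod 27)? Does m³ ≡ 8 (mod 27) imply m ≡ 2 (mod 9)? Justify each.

(←) The residues r modulo 27 with r³ ≡ 8 (mod 27) are exactly {2, 11, 20}, and each is ≡ 2 (mod 9).

(→) Suppose m ≡ 2 (mod 9). Working modulo 27, m ∈ {2, 11, 20}; for each such r, r³ ≡ 8 (mod 27).

Both directions hold.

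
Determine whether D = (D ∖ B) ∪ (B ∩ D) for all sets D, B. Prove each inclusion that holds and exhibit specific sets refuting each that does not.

The two sets are equal.

(⟸) Let x ∈ (D ∖ B) ∪ (B ∩ D). Then either x ∈ D and x ∉ B; or x ∈ D ∩ B. In each case x ∈ D, so (D ∖ B) ∪ (B ∩ D) ⊆ D.

(⟹) Let x ∈ D. Then either x ∈ D and x ∉ B; or x ∈ D ∩ B. In each case x ∈ (D ∖ B) ∪ (B ∩ D), so D ⊆ (D ∖ B) ∪ (B ∩ D).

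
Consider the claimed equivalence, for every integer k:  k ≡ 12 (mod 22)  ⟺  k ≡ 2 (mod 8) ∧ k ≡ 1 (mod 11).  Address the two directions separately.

[⇒] This fails: k = 56 gives 56 ≡ 12 (mod 22) but 56 ≡ 0 (mod 8), so the conjunction on the right does not hold.

[⇐] Conversely, if k ≡ 2 (mod 8) and k ≡ 1 (mod 11), then by the Chinese remainder theorem k ≡ 34 (mod 88). Since 34 ≡ 12 (mod 22) and 22 ∣ 88, we get k ≡ 12 (mod 22).

(⇒) fails; (⇐) holds.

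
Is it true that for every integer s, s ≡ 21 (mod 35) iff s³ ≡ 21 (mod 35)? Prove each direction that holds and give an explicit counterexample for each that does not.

The biconditional holds.

(→) Suppose s ≡ 21 (mod 35). Write s = 35j + 21. Then (35j + 21)³ = 42875j³ + 77175j² + 46305j + 9261 = 35(1225j³ + 2205j² + 1323j + 264) + 21, so s³ ≡ 21 (mod 35).

(←) Conversely, suppose s³ ≡ 21 (mod 35). The only residue r in {0, …, 34} with r³ ≡ 21 (mod 35) is r = 21, so s ≡ 21 (mod 35).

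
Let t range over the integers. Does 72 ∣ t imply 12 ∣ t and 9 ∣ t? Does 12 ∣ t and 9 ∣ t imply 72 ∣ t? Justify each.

(⇒) If 72 ∣ t, write t = 72q. Since 72 = 6·12, t = 12·(6q), so 12 ∣ t; and since 72 = 8·9, t = 9·(8q), so 9 ∣ t.

(⇐) This fails: take t = 36. Both 12 ∣ 36 and 9 ∣ 36, yet 36 is not a multiple of 72 (since 36 = 0·72 + 36), so 72 ∤ 36.

The forward direction holds; the converse fails.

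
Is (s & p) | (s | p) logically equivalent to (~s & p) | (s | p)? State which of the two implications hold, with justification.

(→) Assume the antecedent. If p is true, (~s & p) | (s | p) reduces to true regardless of the other variables. If p is false, the antecedent forces (p = F, s = T), and (~s & p) | (s | p) holds there. Either way (~s & p) | (s | p) holds.

(←) Assume the antecedent. If p is true, (s & p) | (s | p) reduces to true regardless of the other variables. If p is false, the antecedent forces (p = F, s = T), and (s & p) | (s | p) holds there. Either way (s & p) | (s | p) holds.

The biconditional holds.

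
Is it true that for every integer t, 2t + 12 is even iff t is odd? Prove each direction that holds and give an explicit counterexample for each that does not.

Forward direction. This fails: take t = 0. Then 2t + 12 = 12, which is even, yet t = 0 is even, not odd.

Converse. Suppose t is odd. Since 2 is even, 2t is even for every t, so 2t + 12 has the same parity as 12, which is even. Hence 2t + 12 is even.

Not equivalent: only (⇐) holds.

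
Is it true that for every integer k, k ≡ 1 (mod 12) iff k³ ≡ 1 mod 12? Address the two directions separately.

(⟹) Suppose k ≡ 1 (mod 12). Write k = 12j + 1. Then (12j + 1)³ = 1728j³ + 432j² + 36j + 1 = 12(144j³ + 36j² + 3j) + 1, so k³ ≡ 1 (mod 12).

(⟸) Conversely, suppose k³ ≡ 1 (mod 12). The only residue r in {0, …, 11} with r³ ≡ 1 (mod 12) is r = 1, so k ≡ 1 (mod 12).

Equivalent; both directions hold.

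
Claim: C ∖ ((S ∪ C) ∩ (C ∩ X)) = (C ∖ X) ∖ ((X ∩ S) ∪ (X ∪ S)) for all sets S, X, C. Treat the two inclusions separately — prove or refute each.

(⊆) This inclusion fails. Take S = {1}, X = ∅, C = {1}; then 1 ∈ C ∖ ((S ∪ C) ∩ (C ∩ X)) but 1 ∉ (C ∖ X) ∖ ((X ∩ S) ∪ (X ∪ S)).

(⊇) Let x ∈ (C ∖ X) ∖ ((X ∩ S) ∪ (X ∪ S)). Then x ∈ C and x ∉ S, X, from which x ∈ C ∖ ((S ∪ C) ∩ (C ∩ X)).

Only the reverse inclusion holds.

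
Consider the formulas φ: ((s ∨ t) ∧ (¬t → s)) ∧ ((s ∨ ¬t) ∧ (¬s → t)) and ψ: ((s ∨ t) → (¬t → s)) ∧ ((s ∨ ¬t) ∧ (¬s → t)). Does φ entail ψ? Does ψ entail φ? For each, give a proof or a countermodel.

The biconditional holds.

(⟹) Assume the antecedent. If t is true, the antecedent forces (t = T, s = T), and the consequent holds there. If t is false, the antecedent forces (t = F, s = T), and the consequent holds there. Either way the consequent holds.

(⟸) Assume the antecedent. If t is true, the antecedent forces (t = T, s = T), and the consequent holds there. If t is false, the antecedent forces (t = F, s = T), and the consequent holds there. Either way the consequent holds.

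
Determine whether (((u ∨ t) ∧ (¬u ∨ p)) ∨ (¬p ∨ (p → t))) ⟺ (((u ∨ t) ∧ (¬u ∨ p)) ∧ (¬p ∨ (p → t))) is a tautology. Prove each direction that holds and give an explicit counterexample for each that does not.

(⟹) This fails. Under t = F, p = F, u = F, the left side is true but the right side is false.

(⟸) Assume the antecedent. If t is true, the consequent reduces to true regardless of the other variables. If t is false, the antecedent cannot hold. Either way the consequent holds.

Only the reverse direction holds.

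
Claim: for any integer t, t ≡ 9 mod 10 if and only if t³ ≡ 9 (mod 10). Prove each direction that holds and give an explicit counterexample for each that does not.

Both directions hold.

(⇒) Suppose t ≡ 9 mod 10. Write t = 10j + 9. Then (10j + 9)³ = 1000j³ + 2700j² + 2430j + 729 = 10(100j³ + 270j² + 243j + 72) + 9, so t³ ≡ 9 (mod 10).

(⇐) For the converse, argue contrapositively. If t ≢ 9 (mod 10), then t is congruent to one of 0, 1, 2, 3, 4, 5, 6, 7, 8 modulo 10, and these give t³ ≡ 0, 1, 8, 7, 4, 5, 6, 3, 2 respectively — never 9.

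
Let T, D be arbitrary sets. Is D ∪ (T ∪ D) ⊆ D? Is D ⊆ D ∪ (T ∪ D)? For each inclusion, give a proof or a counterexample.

(⊆) This inclusion fails. Take T = {1}, D = ∅; then 1 ∈ D ∪ (T ∪ D) but 1 ∉ D.

(⊇) Let x ∈ D. Then either x ∈ D and x ∉ T; or x ∈ T ∩ D. In each case x ∈ D ∪ (T ∪ D), so D ⊆ D ∪ (T ∪ D).

The sets are not equal: only the reverse inclusion holds.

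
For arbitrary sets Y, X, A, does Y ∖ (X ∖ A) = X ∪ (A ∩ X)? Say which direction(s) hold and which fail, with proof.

(⟹) This inclusion fails. Take Y = {1}, X = ∅, A = ∅; then 1 ∈ Y ∖ (X ∖ A) but 1 ∉ X ∪ (A ∩ X).

(⟸) This inclusion fails. Take Y = ∅, X = {1}, A = ∅; then 1 ∈ X ∪ (A ∩ X) but 1 ∉ Y ∖ (X ∖ A).

(⊆) fails and (⊇) fails.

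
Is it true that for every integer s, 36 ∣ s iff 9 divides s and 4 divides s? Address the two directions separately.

(⇒) If 36 ∣ s, write s = 36q. Since 36 = 4·9, s = 9·(4q), so 9 ∣ s; and since 36 = 9·4, s = 4·(9q), so 4 ∣ s.

(⇐) Suppose 9 ∣ s and 4 ∣ s. Any common multiple of 9 and 4 is a multiple of their lcm; here gcd(9, 4) = 1, so lcm(9, 4) = 9·4 = 36, so 36 ∣ s.

The biconditional holds.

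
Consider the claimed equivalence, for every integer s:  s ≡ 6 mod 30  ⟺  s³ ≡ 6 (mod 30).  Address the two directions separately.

The biconditional holds.

(⇒) Suppose s ≡ 6 mod 30. Write s = 30j + 6. Then (30j + 6)³ = 27000j³ + 16200j² + 3240j + 216 = 30(900j³ + 540j² + 108j + 7) + 6, so s³ ≡ 6 (mod 30).

(⇐) Conversely, suppose s³ ≡ 6 (mod 30). The only residue r in {0, …, 29} with r³ ≡ 6 (mod 30) is r = 6, so s ≡ 6 (mod 30).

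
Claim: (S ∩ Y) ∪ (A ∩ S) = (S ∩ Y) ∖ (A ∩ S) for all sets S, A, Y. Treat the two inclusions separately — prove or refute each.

(⟹) This inclusion fails. Take S = {1}, A = {1}, Y = ∅; then 1 ∈ (S ∩ Y) ∪ (A ∩ S) but 1 ∉ (S ∩ Y) ∖ (A ∩ S).

(⟸) Let x ∈ (S ∩ Y) ∖ (A ∩ S). Then x ∈ S ∩ Y and x ∉ A, from which x ∈ (S ∩ Y) ∪ (A ∩ S).

The sets are not equal: only the reverse inclusion holds.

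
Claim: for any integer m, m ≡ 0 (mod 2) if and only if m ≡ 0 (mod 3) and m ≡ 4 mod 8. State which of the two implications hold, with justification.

(→) This fails: m = 0 gives 0 ≡ 0 (mod 2) but 0 ≡ 0 (mod 8), so the conjunction on the right does not hold.

(←) Conversely, if m ≡ 0 (mod 3) and m ≡ 4 (mod 8), then by the Chinese remainder theorem m ≡ 12 (mod 24). Since 12 ≡ 0 (mod 2) and 2 ∣ 24, we get m ≡ 0 (mod 2).

Only the converse holds.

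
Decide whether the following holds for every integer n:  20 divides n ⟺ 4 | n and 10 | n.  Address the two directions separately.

Both implications hold.

(⇒) If 20 ∣ n, write n = 20q. Since 20 = 5·4, n = 4·(5q), so 4 ∣ n; and since 20 = 2·10, n = 10·(2q), so 10 ∣ n.

(⇐) Suppose 4 ∣ n and 10 ∣ n. Any common multiple of 4 and 10 is a multiple of their lcm; here lcm(4, 10) = 4·10/gcd(4, 10) = 40/2 = 20, so 20 ∣ n.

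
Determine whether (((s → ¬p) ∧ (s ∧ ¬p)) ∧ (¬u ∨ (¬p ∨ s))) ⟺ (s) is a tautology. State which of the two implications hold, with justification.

(⟹) Assume the antecedent. If u is true, the antecedent forces (u = T, p = F, s = T), and s holds there. If u is false, the antecedent forces (u = F, p = F, s = T), and s holds there. Either way s holds.

(⟸) This fails. Under u = F, p = T, s = T, the left side is false but the right side is true.

Not equivalent: only (⇒) holds.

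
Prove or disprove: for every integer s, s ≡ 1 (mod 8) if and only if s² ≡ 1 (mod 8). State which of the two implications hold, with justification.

Not equivalent: only (⇒) holds.

Converse. This fails: take s = 3. Then 3² = 9 ≡ 1 (mod 8), yet 3 ≡ 3 (mod 8), not 1.

Forward direction. Suppose s ≡ 1 (mod 8). Write s = 8j + 1. Then (8j + 1)² = 64j² + 16j + 1 = 8(8j² + 2j) + 1, so s² ≡ 1 (mod 8).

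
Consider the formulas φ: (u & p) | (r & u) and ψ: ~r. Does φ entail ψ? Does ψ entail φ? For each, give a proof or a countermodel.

Both directions fail.

[⇒] This fails. Under p = F, r = T, u = T, the left side is true but the right side is false.

[⇐] This fails. Under p = F, r = F, u = F, the left side is false but the right side is true.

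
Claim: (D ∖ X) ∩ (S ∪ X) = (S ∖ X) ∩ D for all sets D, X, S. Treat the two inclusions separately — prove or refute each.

Both inclusions hold.

Forward inclusion. Let x ∈ (D ∖ X) ∩ (S ∪ X). Then x ∈ D ∩ S and x ∉ X, from which x ∈ (S ∖ X) ∩ D.

Reverse inclusion. Let x ∈ (S ∖ X) ∩ D. Then x ∈ D ∩ S and x ∉ X, from which x ∈ (D ∖ X) ∩ (S ∪ X).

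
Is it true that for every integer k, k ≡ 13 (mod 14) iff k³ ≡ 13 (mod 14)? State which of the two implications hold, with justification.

(⟹) Suppose k ≡ 13 (mod 14). Write k = 14j + 13. Then (14j + 13)³ = 2744j³ + 7644j² + 7098j + 2197 = 14(196j³ + 546j² + 507j + 156) + 13, so k³ ≡ 13 (mod 14).

(⟸) This fails: take k = 3. Then 3³ = 27 ≡ 13 (mod 14), yet 3 ≡ 3 (mod 14), not 13.

Only the forward implication holds.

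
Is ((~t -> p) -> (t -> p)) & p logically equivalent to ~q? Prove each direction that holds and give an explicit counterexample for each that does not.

(⇒) This fails. Under p = T, q = T, t = F, the left side is true but the right side is false.

(⇐) This fails. Under p = F, q = F, t = F, the left side is false but the right side is true.

Neither implication holds.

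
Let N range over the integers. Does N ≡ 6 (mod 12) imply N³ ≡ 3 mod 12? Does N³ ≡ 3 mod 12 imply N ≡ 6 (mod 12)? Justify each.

Neither implication holds.

(⇒) This fails: take N = 6. Then 6 ≡ 6 (mod 12), but 6³ = 216 ≡ 0 (mod 12), not 3.

(⇐) This fails: take N = 3. Then 3³ = 27 ≡ 3 (mod 12), yet 3 ≡ 3 (mod 12), not 6.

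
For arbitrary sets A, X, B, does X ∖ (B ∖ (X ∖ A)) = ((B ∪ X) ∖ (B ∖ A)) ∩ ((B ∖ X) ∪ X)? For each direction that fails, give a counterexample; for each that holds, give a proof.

Forward inclusion. This inclusion fails. Take A = ∅, X = {1}, B = {1}; then 1 ∈ X ∖ (B ∖ (X ∖ A)) but 1 ∉ ((B ∪ X) ∖ (B ∖ A)) ∩ ((B ∖ X) ∪ X).

Reverse inclusion. This inclusion fails. Take A = {1}, X = ∅, B = {1}; then 1 ∈ ((B ∪ X) ∖ (B ∖ A)) ∩ ((B ∖ X) ∪ X) but 1 ∉ X ∖ (B ∖ (X ∖ A)).

(⊆) fails and (⊇) fails.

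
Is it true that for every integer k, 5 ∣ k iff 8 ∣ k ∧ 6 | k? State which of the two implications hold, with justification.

Neither direction holds.

Forward direction. This fails: take k = 5. Certainly 5 ∣ 5, but 8 ∤ 5.

Converse. This fails: take k = 24. Both 8 ∣ 24 and 6 ∣ 24, yet 24 is not a multiple of 5 (since 24 = 4·5 + 4), so 5 ∤ 24.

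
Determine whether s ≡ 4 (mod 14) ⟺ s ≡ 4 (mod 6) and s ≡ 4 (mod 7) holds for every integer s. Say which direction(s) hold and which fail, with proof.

(⇒) fails; (⇐) holds.

Forward direction. This fails: s = 32 gives 32 ≡ 4 (mod 14) but 32 ≡ 2 (mod 6), so the conjunction on the right does not hold.

Converse. If s ≡ 4 (mod 6) and s ≡ 4 (mod 7), then by the Chinese remainder theorem s ≡ 4 (mod 42). Since 4 ≡ 4 (mod 14) and 14 ∣ 42, we get s ≡ 4 (mod 14).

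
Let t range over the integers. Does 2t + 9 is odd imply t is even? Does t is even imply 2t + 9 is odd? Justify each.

[⇒] This fails: take t = 1. Then 2t + 9 = 11, which is odd, yet t = 1 is odd, not even.

[⇐] Suppose t is even. Since 2 is even, 2t is even for every t, so 2t + 9 has the same parity as 9, which is odd. Hence 2t + 9 is odd.

Only the reverse direction holds.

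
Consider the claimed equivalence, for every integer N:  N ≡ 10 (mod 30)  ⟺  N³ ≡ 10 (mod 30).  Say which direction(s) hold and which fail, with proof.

Both directions hold; the statement is true.

(→) Suppose N ≡ 10 (mod 30). Write N = 30j + 10. Then (30j + 10)³ = 27000j³ + 27000j² + 9000j + 1000 = 30(900j³ + 900j² + 300j + 33) + 10, so N³ ≡ 10 (mod 30).

(←) Conversely, suppose N³ ≡ 10 (mod 30). The only residue r in {0, …, 29} with r³ ≡ 10 (mod 30) is r = 10, so N ≡ 10 (mod 30).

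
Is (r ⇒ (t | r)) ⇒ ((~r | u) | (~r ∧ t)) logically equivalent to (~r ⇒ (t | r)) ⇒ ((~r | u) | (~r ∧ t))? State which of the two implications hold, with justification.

Both directions hold.

(←) Assume the antecedent. If u is true, the consequent reduces to true regardless of the other variables. If u is false, the antecedent forces (u = F, t = F, r = F) or (u = F, t = T, r = F), and the consequent holds there. Either way the consequent holds.

(→) Assume the antecedent. If u is true, the consequent reduces to true regardless of the other variables. If u is false, the antecedent forces (u = F, t = F, r = F) or (u = F, t = T, r = F), and the consequent holds there. Either way the consequent holds.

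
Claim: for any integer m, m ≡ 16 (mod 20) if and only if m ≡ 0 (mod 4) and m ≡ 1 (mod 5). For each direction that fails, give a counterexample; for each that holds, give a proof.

(→) Suppose m ≡ 16 (mod 20); write m = 20j + 16. Since 4 ∣ 20, reducing mod 4 gives m ≡ 16 ≡ 0 (mod 4); since 5 ∣ 20, reducing mod 5 gives m ≡ 16 ≡ 1 (mod 5).

(←) Conversely, if m ≡ 0 (mod 4) and m ≡ 1 (mod 5), then by the Chinese remainder theorem m ≡ 16 (mod 20). This is exactly m ≡ 16 (mod 20).

Both directions hold.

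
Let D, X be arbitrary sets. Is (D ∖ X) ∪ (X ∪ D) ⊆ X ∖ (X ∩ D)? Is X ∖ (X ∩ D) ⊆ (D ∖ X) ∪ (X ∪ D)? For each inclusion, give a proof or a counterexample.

Only the reverse inclusion holds.

Reverse inclusion. Let x ∈ X ∖ (X ∩ D). Then x ∈ X and x ∉ D, from which x ∈ (D ∖ X) ∪ (X ∪ D).

Forward inclusion. This inclusion fails. Take D = {1}, X = ∅; then 1 ∈ (D ∖ X) ∪ (X ∪ D) but 1 ∉ X ∖ (X ∩ D).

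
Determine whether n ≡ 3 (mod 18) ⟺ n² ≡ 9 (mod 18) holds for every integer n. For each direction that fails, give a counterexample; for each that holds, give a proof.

Not equivalent: only (⇒) holds.

(⟹) Suppose n ≡ 3 (mod 18). Write n = 18j + 3. Then (18j + 3)² = 324j² + 108j + 9 = 18(18j² + 6j) + 9, so n² ≡ 9 (mod 18).

(⟸) This fails: take n = 9. Then 9² = 81 ≡ 9 (mod 18), yet 9 ≡ 9 (mod 18), not 3.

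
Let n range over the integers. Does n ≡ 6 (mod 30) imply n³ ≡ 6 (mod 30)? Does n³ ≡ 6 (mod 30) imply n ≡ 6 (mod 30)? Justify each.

Forward direction. Suppose n ≡ 6 (mod 30). Write n = 30j + 6. Then (30j + 6)³ = 27000j³ + 16200j² + 3240j + 216 = 30(900j³ + 540j² + 108j + 7) + 6, so n³ ≡ 6 (mod 30).

Converse. Suppose n³ ≡ 6 (mod 30). The only residue r in {0, …, 29} with r³ ≡ 6 (mod 30) is r = 6, so n ≡ 6 (mod 30).

Equivalent; both directions hold.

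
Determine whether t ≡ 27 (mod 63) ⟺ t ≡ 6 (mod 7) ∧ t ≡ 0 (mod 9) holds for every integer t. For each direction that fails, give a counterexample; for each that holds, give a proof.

The biconditional holds.

Forward direction. Suppose t ≡ 27 (mod 63); write t = 63j + 27. Since 7 ∣ 63, reducing mod 7 gives t ≡ 27 ≡ 6 (mod 7); since 9 ∣ 63, reducing mod 9 gives t ≡ 27 ≡ 0 (mod 9).

Converse. If t ≡ 6 (mod 7) and t ≡ 0 (mod 9), then by the Chinese remainder theorem t ≡ 27 (mod 63). This is exactly t ≡ 27 (mod 63).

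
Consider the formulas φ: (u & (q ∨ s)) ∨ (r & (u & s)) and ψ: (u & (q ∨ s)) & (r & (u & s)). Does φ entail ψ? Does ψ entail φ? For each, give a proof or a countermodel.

(→) This fails. Under s = T, u = T, r = F, q = F, the left side is true but the right side is false.

(←) Assume the antecedent. If s is true, the antecedent forces (s = T, u = T, r = T, q = F) or (s = T, u = T, r = T, q = T), and (u & (q ∨ s)) ∨ (r & (u & s)) holds there. If s is false, the antecedent cannot hold. Either way (u & (q ∨ s)) ∨ (r & (u & s)) holds.

(⇒) fails; (⇐) holds.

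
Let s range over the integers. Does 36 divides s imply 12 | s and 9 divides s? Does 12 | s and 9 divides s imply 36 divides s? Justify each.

(→) If 36 ∣ s, write s = 36q. Since 36 = 3·12, s = 12·(3q), so 12 ∣ s; and since 36 = 4·9, s = 9·(4q), so 9 ∣ s.

(←) Suppose 12 ∣ s and 9 ∣ s. Any common multiple of 12 and 9 is a multiple of their lcm; here lcm(12, 9) = 12·9/gcd(12, 9) = 108/3 = 36, so 36 ∣ s.

Equivalent; both directions hold.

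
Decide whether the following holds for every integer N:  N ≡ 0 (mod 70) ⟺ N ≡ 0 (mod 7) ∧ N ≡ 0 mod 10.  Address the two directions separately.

(⟹) Suppose N ≡ 0 (mod 70); write N = 70j + 0. Since 7 ∣ 70, reducing mod 7 gives N ≡ 0 (mod 7); since 10 ∣ 70, reducing mod 10 gives N ≡ 0 (mod 10).

(⟸) Conversely, if N ≡ 0 (mod 7) and N ≡ 0 (mod 10), then by the Chinese remainder theorem N ≡ 0 (mod 70). This is exactly N ≡ 0 (mod 70).

Both implications hold.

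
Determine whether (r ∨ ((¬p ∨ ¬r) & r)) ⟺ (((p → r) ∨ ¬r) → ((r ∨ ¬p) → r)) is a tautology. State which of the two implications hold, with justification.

Forward direction. Assume the antecedent. If r is true, the consequent reduces to true regardless of the other variables. If r is false, the antecedent cannot hold. Either way the consequent holds.

Converse. This fails. Under r = F, p = T, the left side is false but the right side is true.

Only the forward implication holds.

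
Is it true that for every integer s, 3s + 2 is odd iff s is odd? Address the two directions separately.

(⇒) Suppose 3s + 2 is odd. Since 3 is odd, 3s and s have the same parity, so 3s + 2 ≡ s + 2 (mod 2). As 2 is even, 3s + 2 is odd exactly when s is odd. Thus s is odd.

(⇐) Conversely, suppose s is odd; write s = 2j + 1. Then 3s + 2 = 3·(2j + 1) + 2 = 2·3j + 5, which is odd.

Both directions hold; the statement is true.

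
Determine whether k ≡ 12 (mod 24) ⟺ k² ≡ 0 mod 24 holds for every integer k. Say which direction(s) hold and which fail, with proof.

(⟹) Suppose k ≡ 12 (mod 24). Write k = 24j + 12. Then (24j + 12)² = 576j² + 576j + 144 = 24(24j² + 24j + 6) + 0, so k² ≡ 0 (mod 24).

(⟸) This fails: take k = 0. Then 0² = 0 ≡ 0 (mod 24), yet 0 ≡ 0 (mod 24), not 12.

(⇒) holds; (⇐) fails.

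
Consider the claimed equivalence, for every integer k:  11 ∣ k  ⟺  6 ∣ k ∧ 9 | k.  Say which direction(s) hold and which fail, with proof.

(⇒) This fails: take k = 11. Certainly 11 ∣ 11, but 6 ∤ 11.

(⇐) This fails: take k = 18. Both 6 ∣ 18 and 9 ∣ 18, yet 18 is not a multiple of 11 (since 18 = 1·11 + 7), so 11 ∤ 18.

Both directions fail.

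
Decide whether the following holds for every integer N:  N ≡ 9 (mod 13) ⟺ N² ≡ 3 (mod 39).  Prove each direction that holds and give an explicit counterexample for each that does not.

(→) This fails: take N = 22. Then 22 ≡ 9 (mod 13), but 22² = 484 ≡ 16 (mod 39), not 3.

(←) This fails: take N = 30. Then 30² = 900 ≡ 3 (mod 39), yet 30 ≡ 4 (mod 13), not 9.

Neither implication holds.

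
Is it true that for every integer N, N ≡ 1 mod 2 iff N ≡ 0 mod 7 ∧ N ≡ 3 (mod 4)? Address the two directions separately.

[⇒] This fails: N = 1 gives 1 ≡ 1 (mod 2) but 1 ≡ 1 (mod 7), so the conjunction on the right does not hold.

[⇐] Conversely, if N ≡ 0 (mod 7) and N ≡ 3 (mod 4), then by the Chinese remainder theorem N ≡ 7 (mod 28). Since 7 ≡ 1 (mod 2) and 2 ∣ 28, we get N ≡ 1 (mod 2).

The forward direction fails; the converse holds.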